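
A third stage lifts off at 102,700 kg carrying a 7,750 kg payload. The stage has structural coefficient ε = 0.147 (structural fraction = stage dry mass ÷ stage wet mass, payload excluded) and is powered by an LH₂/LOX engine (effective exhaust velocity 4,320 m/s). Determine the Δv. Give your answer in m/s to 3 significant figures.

Δv ≈ 6710 m/s

Stage wet mass = m₀ − payload = 102,700 − 7,750 = 94,950 kg.
Stage dry mass = ε × stage wet mass = 0.147 × 94,950 = 13,957.7 kg.
Burnout mass m_f = stage dry + payload = 13,957.7 + 7,750 = 21,707.7 kg.
Δv = v_e · ln(102,700/21,707.7) = 4320.0 × ln(4.731) = 4320.0 × 1.5541 ≈ 6714 m/s.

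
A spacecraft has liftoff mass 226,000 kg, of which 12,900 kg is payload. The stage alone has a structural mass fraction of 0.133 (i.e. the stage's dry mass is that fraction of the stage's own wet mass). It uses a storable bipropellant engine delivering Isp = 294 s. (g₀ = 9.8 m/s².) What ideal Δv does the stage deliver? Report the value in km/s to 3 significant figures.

Stage wet mass = m₀ − payload = 226,000 − 12,900 = 213,100 kg.
Stage dry mass = ε × stage wet mass = 0.133 × 213,100 = 28,342.3 kg.
Burnout mass m_f = stage dry + payload = 28,342.3 + 12,900 = 41,242.3 kg.
v_e = Isp · g₀ = 294 × 9.8 = 2881.2 m/s.
Δv = v_e · ln(226,000/41,242.3) = 2881.2 × ln(5.48) = 2881.2 × 1.7011 ≈ 4901 m/s.

Δv ≈ 4.90 km/s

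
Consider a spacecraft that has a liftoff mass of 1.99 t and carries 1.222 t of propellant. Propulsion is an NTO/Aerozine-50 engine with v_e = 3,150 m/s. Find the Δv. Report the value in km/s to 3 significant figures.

Δv ≈ 3.00 km/s

m_f = m₀ − m_prop = 1.99 − 1.222 = 0.768 t.
By the Tsiolkovsky rocket equation, Δv = v_e · ln(m₀/m_f) = 3150.0 × ln(2.591) = 3150.0 × 0.9521 ≈ 2999.1 m/s.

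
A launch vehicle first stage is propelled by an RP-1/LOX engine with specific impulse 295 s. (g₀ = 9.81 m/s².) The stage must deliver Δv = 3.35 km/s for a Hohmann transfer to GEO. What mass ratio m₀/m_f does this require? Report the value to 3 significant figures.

mass ratio ≈ 3.18

v_e = Isp · g₀ = 295 × 9.81 = 2894.0 m/s.
Rocket equation: m₀/m_f = exp(Δv / v_e) = exp(3350 / 2894.0) = exp(1.1576) = 3.1822.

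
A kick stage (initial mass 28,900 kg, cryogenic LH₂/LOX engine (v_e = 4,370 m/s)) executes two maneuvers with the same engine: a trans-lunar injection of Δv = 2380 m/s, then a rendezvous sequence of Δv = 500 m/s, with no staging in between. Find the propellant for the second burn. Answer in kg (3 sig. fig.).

After the first burn: m = 28900 × exp(−2380/4370.0) = 28900 × 0.58006 = 16,763.7 kg.
After the second burn: m = 16,763.7 × exp(−500/4370.0) = 16,763.7 × 0.89189 = 14,951.4 kg.
Second-burn propellant = 16,763.7 − 14,951.4 = 1,812.3 kg.

propellant for the second burn ≈ 1810 kg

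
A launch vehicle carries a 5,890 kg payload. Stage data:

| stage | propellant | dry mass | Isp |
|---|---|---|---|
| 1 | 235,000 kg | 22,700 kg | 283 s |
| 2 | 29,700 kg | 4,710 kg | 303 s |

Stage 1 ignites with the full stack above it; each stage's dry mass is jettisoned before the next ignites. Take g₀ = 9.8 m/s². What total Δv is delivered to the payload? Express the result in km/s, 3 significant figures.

Δv ≈ 8.28 km/s

Ignition mass of stage 1 = 235,000+22,700 + 29,700+4,710 + 5,890 = 298,000 kg.
Stage 1: m₀ = 298,000 kg, m_f = 298,000 − 235,000 = 63,000 kg; Δv = 283×9.8×ln(4.73) = 2773.4×1.5540 ≈ 4310 m/s.
Stage 2: m₀ = 40,300 kg, m_f = 40,300 − 29,700 = 10,600 kg; Δv = 303×9.8×ln(3.802) = 2969.4×1.3355 ≈ 3966 m/s.
Total Δv = 4310 + 3966 = 8276 m/s.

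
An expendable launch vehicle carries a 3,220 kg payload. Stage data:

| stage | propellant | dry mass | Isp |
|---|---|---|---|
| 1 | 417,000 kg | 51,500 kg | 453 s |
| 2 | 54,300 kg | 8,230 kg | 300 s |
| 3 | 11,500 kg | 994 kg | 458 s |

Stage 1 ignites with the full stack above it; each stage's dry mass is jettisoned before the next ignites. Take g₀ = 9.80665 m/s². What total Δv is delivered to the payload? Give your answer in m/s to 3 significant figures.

Δv ≈ 15800 m/s

Ignition mass of stage 1 = 417,000+51,500 + 54,300+8,230 + 11,500+994 + 3,220 = 546,744 kg.
Stage 1: m₀ = 546,744 kg, m_f = 546,744 − 417,000 = 129,744 kg; Δv = 453×9.80665×ln(4.214) = 4442.4×1.4384 ≈ 6390 m/s.
Stage 2: m₀ = 78,244 kg, m_f = 78,244 − 54,300 = 23,944 kg; Δv = 300×9.80665×ln(3.268) = 2942.0×1.1841 ≈ 3484 m/s.
Stage 3: m₀ = 15,714 kg, m_f = 15,714 − 11,500 = 4,214 kg; Δv = 458×9.80665×ln(3.729) = 4491.4×1.3161 ≈ 5911 m/s.
Total Δv = 6390 + 3484 + 5911 = 15785 m/s.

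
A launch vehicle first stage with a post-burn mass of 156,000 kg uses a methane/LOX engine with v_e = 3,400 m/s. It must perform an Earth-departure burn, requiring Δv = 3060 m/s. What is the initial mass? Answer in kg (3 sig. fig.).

initial mass ≈ 384000 kg

m₀/m_f = exp(Δv / v_e) = exp(3060 / 3400.0) = exp(0.9000) = 2.4596.
m₀ = m_f × 2.4596 = 156,000 × 2.4596 = 383,698 kg.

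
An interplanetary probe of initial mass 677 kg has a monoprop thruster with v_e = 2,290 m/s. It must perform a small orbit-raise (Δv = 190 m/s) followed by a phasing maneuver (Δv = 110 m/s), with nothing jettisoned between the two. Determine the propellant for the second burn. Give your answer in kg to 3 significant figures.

After the first burn: m = 677 × exp(−190/2290.0) = 677 × 0.92038 = 623.097 kg.
After the second burn: m = 623.097 × exp(−110/2290.0) = 623.097 × 0.95310 = 593.874 kg.
Second-burn propellant = 623.097 − 593.874 = 29.223 kg.

propellant for the second burn ≈ 29.2 kg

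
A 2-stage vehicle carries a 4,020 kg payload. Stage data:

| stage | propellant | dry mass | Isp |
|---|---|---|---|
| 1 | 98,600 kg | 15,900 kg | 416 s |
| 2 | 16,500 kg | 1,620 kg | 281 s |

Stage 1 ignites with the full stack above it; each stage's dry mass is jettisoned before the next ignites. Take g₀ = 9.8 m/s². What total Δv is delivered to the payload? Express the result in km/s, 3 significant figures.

Δv ≈ 8.98 km/s

Ignition mass of stage 1 = 98,600+15,900 + 16,500+1,620 + 4,020 = 136,640 kg.
Stage 1: m₀ = 136,640 kg, m_f = 136,640 − 98,600 = 38,040 kg; Δv = 416×9.8×ln(3.592) = 4076.8×1.2787 ≈ 5213 m/s.
Stage 2: m₀ = 22,140 kg, m_f = 22,140 − 16,500 = 5,640 kg; Δv = 281×9.8×ln(3.926) = 2753.8×1.3675 ≈ 3766 m/s.
Total Δv = 5213 + 3766 = 8979 m/s.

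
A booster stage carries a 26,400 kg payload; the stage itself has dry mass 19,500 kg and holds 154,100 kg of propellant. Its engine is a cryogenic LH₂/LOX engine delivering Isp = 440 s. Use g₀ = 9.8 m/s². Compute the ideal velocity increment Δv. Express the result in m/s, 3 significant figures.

Δv ≈ 6350 m/s

v_e = Isp · g₀ = 440 × 9.8 = 4312.0 m/s.
m₀ = payload + dry + propellant = 26,400 + 19,500 + 154,100 = 200,000 kg.
m_f = payload + dry = 26,400 + 19,500 = 45,900 kg.
Rocket equation: Δv = v_e · ln(m₀/m_f) = 4312.0 × ln(4.357) = 4312.0 × 1.4719 ≈ 6346.6 m/s.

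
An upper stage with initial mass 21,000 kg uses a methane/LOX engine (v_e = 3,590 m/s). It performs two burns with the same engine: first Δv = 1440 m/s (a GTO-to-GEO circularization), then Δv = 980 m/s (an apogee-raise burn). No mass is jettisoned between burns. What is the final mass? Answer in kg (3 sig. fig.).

After the first burn: m = 21000 × exp(−1440/3590.0) = 21000 × 0.66957 = 14,061 kg.
After the second burn: m = 14,061 × exp(−980/3590.0) = 14,061 × 0.76111 = 10,702 kg.

final mass ≈ 10700 kg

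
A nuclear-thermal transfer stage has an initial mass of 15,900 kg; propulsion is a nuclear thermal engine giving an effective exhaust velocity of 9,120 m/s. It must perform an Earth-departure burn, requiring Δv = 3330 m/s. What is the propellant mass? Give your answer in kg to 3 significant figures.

propellant mass ≈ 4860 kg

m₀/m_f = exp(Δv / v_e) = exp(3330 / 9120.0) = exp(0.3651) = 1.4407.
m_f = 15,900 / 1.4407 = 11,036.3 kg, so propellant = m₀ − m_f = 15,900 − 11,036.3 = 4,863.7 kg.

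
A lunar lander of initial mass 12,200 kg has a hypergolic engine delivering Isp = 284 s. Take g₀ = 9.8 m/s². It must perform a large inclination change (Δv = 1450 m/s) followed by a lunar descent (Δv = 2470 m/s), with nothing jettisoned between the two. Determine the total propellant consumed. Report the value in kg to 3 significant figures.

total propellant consumed ≈ 9220 kg

v_e = Isp · g₀ = 284 × 9.8 = 2783.2 m/s.
After the first burn: m = 12200 × exp(−1450/2783.2) = 12200 × 0.59394 = 7,246.07 kg.
After the second burn: m = 7,246.07 × exp(−2470/2783.2) = 7,246.07 × 0.41170 = 2,983.21 kg.
Total propellant = m₀ − m_final = 12200 − 2,983.21 = 9,216.79 kg.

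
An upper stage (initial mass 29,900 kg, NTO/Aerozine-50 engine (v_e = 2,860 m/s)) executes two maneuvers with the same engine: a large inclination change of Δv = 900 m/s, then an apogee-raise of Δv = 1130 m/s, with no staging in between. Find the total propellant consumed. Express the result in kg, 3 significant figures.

total propellant consumed ≈ 15200 kg

After the first burn: m = 29900 × exp(−900/2860.0) = 29900 × 0.73002 = 21,827.6 kg.
After the second burn: m = 21,827.6 × exp(−1130/2860.0) = 21,827.6 × 0.67361 = 14,703.3 kg.
Total propellant = m₀ − m_final = 29900 − 14,703.3 = 15,196.7 kg.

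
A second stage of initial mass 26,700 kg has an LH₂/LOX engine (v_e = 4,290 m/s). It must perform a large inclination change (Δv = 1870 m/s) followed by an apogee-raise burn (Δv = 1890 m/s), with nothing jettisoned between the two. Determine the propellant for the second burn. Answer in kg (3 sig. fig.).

propellant for the second burn ≈ 6150 kg

After the first burn: m = 26700 × exp(−1870/4290.0) = 26700 × 0.64668 = 17,266.4 kg.
After the second burn: m = 17,266.4 × exp(−1890/4290.0) = 17,266.4 × 0.64368 = 11,114 kg.
Second-burn propellant = 17,266.4 − 11,114 = 6,152.4 kg.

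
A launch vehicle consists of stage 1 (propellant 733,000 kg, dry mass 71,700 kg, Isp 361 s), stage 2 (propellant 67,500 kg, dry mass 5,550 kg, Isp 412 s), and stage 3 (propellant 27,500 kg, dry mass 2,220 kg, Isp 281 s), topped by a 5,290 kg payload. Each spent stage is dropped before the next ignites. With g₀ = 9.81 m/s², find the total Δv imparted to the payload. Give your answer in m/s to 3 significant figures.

Ignition mass of stage 1 = 733,000+71,700 + 67,500+5,550 + 27,500+2,220 + 5,290 = 912,760 kg.
Stage 1: m₀ = 912,760 kg, m_f = 912,760 − 733,000 = 179,760 kg; Δv = 361×9.81×ln(5.078) = 3541.4×1.6249 ≈ 5754 m/s.
Stage 2: m₀ = 108,060 kg, m_f = 108,060 − 67,500 = 40,560 kg; Δv = 412×9.81×ln(2.664) = 4041.7×0.9799 ≈ 3960 m/s.
Stage 3: m₀ = 35,010 kg, m_f = 35,010 − 27,500 = 7,510 kg; Δv = 281×9.81×ln(4.662) = 2756.6×1.5394 ≈ 4244 m/s.
Total Δv = 5754 + 3960 + 4244 = 13958 m/s.

Δv ≈ 14000 m/s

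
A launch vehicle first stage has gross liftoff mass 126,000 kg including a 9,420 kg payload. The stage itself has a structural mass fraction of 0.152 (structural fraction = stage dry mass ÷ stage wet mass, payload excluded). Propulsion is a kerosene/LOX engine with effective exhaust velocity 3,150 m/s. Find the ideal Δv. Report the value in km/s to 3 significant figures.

Stage wet mass = m₀ − payload = 126,000 − 9,420 = 116,580 kg.
Stage dry mass = ε × stage wet mass = 0.152 × 116,580 = 17,720.2 kg.
Burnout mass m_f = stage dry + payload = 17,720.2 + 9,420 = 27,140.2 kg.
Δv = v_e · ln(126,000/27,140.2) = 3150.0 × ln(4.643) = 3150.0 × 1.5353 ≈ 4836 m/s.

Δv ≈ 4.84 km/s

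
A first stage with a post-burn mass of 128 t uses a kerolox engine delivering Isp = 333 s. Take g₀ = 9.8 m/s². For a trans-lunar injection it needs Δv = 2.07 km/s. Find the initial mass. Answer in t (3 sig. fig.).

initial mass ≈ 241 t

v_e = Isp · g₀ = 333 × 9.8 = 3263.4 m/s.
Rocket equation: m₀/m_f = exp(Δv / v_e) = exp(2070 / 3263.4) = exp(0.6343) = 1.8857.
m₀ = m_f × 1.8857 = 128 × 1.8857 = 241.37 t.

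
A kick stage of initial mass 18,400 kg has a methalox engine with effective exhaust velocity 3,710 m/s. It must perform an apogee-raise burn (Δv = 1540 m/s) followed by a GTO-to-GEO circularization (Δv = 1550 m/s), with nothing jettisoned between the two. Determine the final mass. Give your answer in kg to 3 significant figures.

After the first burn: m = 18400 × exp(−1540/3710.0) = 18400 × 0.66028 = 12,149.2 kg.
After the second burn: m = 12,149.2 × exp(−1550/3710.0) = 12,149.2 × 0.65850 = 8,000.25 kg.

final mass ≈ 8000 kg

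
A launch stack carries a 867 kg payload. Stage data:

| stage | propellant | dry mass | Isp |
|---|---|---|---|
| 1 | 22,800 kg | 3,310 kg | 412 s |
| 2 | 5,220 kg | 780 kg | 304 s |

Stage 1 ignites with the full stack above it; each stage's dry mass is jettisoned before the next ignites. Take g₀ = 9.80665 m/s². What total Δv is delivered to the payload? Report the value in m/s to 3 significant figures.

Ignition mass of stage 1 = 22,800+3,310 + 5,220+780 + 867 = 32,977 kg.
Stage 1: m₀ = 32,977 kg, m_f = 32,977 − 22,800 = 10,177 kg; Δv = 412×9.80665×ln(3.24) = 4040.3×1.1757 ≈ 4750 m/s.
Stage 2: m₀ = 6,867 kg, m_f = 6,867 − 5,220 = 1,647 kg; Δv = 304×9.80665×ln(4.169) = 2981.2×1.4278 ≈ 4257 m/s.
Total Δv = 4750 + 4257 = 9007 m/s.

Δv ≈ 9010 m/s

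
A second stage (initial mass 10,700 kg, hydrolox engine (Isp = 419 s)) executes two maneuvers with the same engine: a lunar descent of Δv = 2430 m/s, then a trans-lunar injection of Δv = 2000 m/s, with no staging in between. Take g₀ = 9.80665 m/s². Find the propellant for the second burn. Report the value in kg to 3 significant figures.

propellant for the second burn ≈ 2280 kg

v_e = Isp · g₀ = 419 × 9.80665 = 4109.0 m/s.
After the first burn: m = 10700 × exp(−2430/4109.0) = 10700 × 0.55356 = 5,923.09 kg.
After the second burn: m = 5,923.09 × exp(−2000/4109.0) = 5,923.09 × 0.61463 = 3,640.51 kg.
Second-burn propellant = 5,923.09 − 3,640.51 = 2,282.58 kg.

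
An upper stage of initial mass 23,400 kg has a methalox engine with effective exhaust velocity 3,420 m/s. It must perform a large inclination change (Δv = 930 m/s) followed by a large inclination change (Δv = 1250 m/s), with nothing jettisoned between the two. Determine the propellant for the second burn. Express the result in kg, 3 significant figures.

propellant for the second burn ≈ 5460 kg

After the first burn: m = 23400 × exp(−930/3420.0) = 23400 × 0.76191 = 17,828.7 kg.
After the second burn: m = 17,828.7 × exp(−1250/3420.0) = 17,828.7 × 0.69385 = 12,370.4 kg.
Second-burn propellant = 17,828.7 − 12,370.4 = 5,458.3 kg.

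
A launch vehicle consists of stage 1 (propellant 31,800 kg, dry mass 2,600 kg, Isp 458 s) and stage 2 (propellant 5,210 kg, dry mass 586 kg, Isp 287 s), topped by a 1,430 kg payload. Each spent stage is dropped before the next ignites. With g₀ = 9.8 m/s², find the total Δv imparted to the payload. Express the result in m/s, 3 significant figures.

Δv ≈ 10100 m/s

Ignition mass of stage 1 = 31,800+2,600 + 5,210+586 + 1,430 = 41,626 kg.
Stage 1: m₀ = 41,626 kg, m_f = 41,626 − 31,800 = 9,826 kg; Δv = 458×9.8×ln(4.236) = 4488.4×1.4437 ≈ 6480 m/s.
Stage 2: m₀ = 7,226 kg, m_f = 7,226 − 5,210 = 2,016 kg; Δv = 287×9.8×ln(3.584) = 2812.6×1.2766 ≈ 3590 m/s.
Total Δv = 6480 + 3590 = 10070 m/s.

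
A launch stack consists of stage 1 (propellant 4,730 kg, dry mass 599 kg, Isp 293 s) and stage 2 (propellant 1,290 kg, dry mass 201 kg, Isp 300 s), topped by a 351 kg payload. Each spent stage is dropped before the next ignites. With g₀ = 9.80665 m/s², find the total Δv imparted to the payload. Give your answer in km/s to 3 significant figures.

Ignition mass of stage 1 = 4,730+599 + 1,290+201 + 351 = 7,171 kg.
Stage 1: m₀ = 7,171 kg, m_f = 7,171 − 4,730 = 2,441 kg; Δv = 293×9.80665×ln(2.938) = 2873.3×1.0776 ≈ 3096 m/s.
Stage 2: m₀ = 1,842 kg, m_f = 1,842 − 1,290 = 552 kg; Δv = 300×9.80665×ln(3.337) = 2942.0×1.2051 ≈ 3545 m/s.
Total Δv = 3096 + 3545 = 6641 m/s.

Δv ≈ 6.64 km/s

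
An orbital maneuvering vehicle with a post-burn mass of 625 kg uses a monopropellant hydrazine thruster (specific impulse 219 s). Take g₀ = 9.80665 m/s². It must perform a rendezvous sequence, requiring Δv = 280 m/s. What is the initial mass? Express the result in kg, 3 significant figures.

initial mass ≈ 712 kg

v_e = Isp · g₀ = 219 × 9.80665 = 2147.7 m/s.
From the ideal rocket equation, m₀/m_f = exp(Δv / v_e) = exp(280 / 2147.7) = exp(0.1304) = 1.1393.
m₀ = m_f × 1.1393 = 625 × 1.1393 = 712.063 kg.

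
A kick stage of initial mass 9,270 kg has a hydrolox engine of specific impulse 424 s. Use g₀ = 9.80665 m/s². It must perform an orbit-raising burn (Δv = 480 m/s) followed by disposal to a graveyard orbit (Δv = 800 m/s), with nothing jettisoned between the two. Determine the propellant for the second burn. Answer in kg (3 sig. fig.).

v_e = Isp · g₀ = 424 × 9.80665 = 4158.0 m/s.
After the first burn: m = 9270 × exp(−480/4158.0) = 9270 × 0.89097 = 8,259.29 kg.
After the second burn: m = 8,259.29 × exp(−800/4158.0) = 8,259.29 × 0.82498 = 6,813.75 kg.
Second-burn propellant = 8,259.29 − 6,813.75 = 1,445.54 kg.

propellant for the second burn ≈ 1450 kg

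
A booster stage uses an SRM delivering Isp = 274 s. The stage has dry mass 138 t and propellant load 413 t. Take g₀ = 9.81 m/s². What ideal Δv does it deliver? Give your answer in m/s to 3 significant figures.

v_e = Isp · g₀ = 274 × 9.81 = 2687.9 m/s.
m₀ = m_dry + m_prop = 138 + 413 = 551 t.
Using Δv = v_e ln(m₀/m_f): Δv = v_e · ln(m₀/m_f) = 2687.9 × ln(3.993) = 2687.9 × 1.3845 ≈ 3721.4 m/s.

Δv ≈ 3720 m/s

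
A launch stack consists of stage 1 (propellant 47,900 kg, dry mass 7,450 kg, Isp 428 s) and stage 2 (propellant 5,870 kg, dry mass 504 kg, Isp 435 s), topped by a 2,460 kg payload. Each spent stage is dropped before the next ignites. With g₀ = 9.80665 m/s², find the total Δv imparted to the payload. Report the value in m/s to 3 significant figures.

Δv ≈ 10400 m/s

Ignition mass of stage 1 = 47,900+7,450 + 5,870+504 + 2,460 = 64,184 kg.
Stage 1: m₀ = 64,184 kg, m_f = 64,184 − 47,900 = 16,284 kg; Δv = 428×9.80665×ln(3.942) = 4197.2×1.3716 ≈ 5757 m/s.
Stage 2: m₀ = 8,834 kg, m_f = 8,834 − 5,870 = 2,964 kg; Δv = 435×9.80665×ln(2.98) = 4265.9×1.0921 ≈ 4659 m/s.
Total Δv = 5757 + 4659 = 10416 m/s.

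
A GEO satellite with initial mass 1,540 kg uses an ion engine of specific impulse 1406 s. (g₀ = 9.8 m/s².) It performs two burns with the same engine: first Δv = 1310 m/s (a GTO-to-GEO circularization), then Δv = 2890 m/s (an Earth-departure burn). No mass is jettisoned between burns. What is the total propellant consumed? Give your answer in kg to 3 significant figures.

v_e = Isp · g₀ = 1406 × 9.8 = 13778.8 m/s.
After the first burn: m = 1540 × exp(−1310/13778.8) = 1540 × 0.90931 = 1,400.34 kg.
After the second burn: m = 1,400.34 × exp(−2890/13778.8) = 1,400.34 × 0.81079 = 1,135.38 kg.
Total propellant = m₀ − m_final = 1540 − 1,135.38 = 404.62 kg.

total propellant consumed ≈ 405 kg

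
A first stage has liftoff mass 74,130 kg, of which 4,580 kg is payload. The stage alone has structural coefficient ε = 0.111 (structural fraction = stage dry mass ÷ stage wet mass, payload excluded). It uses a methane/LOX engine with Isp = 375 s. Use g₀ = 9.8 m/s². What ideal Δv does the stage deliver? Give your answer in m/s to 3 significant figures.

Δv ≈ 6600 m/s

Stage wet mass = m₀ − payload = 74,130 − 4,580 = 69,550 kg.
Stage dry mass = ε × stage wet mass = 0.111 × 69,550 = 7,720.05 kg.
Burnout mass m_f = stage dry + payload = 7,720.05 + 4,580 = 12,300.05 kg.
v_e = Isp · g₀ = 375 × 9.8 = 3675.0 m/s.
Δv = v_e · ln(74,130/12,300.05) = 3675.0 × ln(6.027) = 3675.0 × 1.7962 ≈ 6601 m/s.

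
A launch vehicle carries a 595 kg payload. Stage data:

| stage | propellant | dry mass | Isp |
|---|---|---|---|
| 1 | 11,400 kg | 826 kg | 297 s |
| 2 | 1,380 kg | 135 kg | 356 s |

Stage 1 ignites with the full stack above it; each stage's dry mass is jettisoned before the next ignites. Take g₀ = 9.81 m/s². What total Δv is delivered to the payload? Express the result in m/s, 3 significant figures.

Ignition mass of stage 1 = 11,400+826 + 1,380+135 + 595 = 14,336 kg.
Stage 1: m₀ = 14,336 kg, m_f = 14,336 − 11,400 = 2,936 kg; Δv = 297×9.81×ln(4.883) = 2913.6×1.5857 ≈ 4620 m/s.
Stage 2: m₀ = 2,110 kg, m_f = 2,110 − 1,380 = 730 kg; Δv = 356×9.81×ln(2.89) = 3492.4×1.0614 ≈ 3707 m/s.
Total Δv = 4620 + 3707 = 8327 m/s.

Δv ≈ 8330 m/s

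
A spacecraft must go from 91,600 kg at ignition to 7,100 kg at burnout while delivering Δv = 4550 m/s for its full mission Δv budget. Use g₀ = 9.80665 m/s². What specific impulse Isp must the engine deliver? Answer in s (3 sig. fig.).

ln(m₀/m_f) = ln(91600/7100) = ln(12.9) = 2.5573.
v_e = Δv / ln(m₀/m_f) = 4550 / 2.5573 = 1779.2 m/s.
Isp = v_e / g₀ = 1779.2 / 9.80665 = 181.4 s.

Isp ≈ 181 s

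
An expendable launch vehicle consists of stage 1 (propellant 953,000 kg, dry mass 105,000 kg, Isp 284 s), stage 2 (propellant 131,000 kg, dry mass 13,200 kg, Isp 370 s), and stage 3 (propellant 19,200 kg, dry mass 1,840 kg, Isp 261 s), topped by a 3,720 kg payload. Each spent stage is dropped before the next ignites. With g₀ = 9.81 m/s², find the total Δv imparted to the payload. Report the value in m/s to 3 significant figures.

Δv ≈ 13400 m/s

Ignition mass of stage 1 = 953,000+105,000 + 131,000+13,200 + 19,200+1,840 + 3,720 = 1,226,960 kg.
Stage 1: m₀ = 1,226,960 kg, m_f = 1,226,960 − 953,000 = 273,960 kg; Δv = 284×9.81×ln(4.479) = 2786.0×1.4993 ≈ 4177 m/s.
Stage 2: m₀ = 168,960 kg, m_f = 168,960 − 131,000 = 37,960 kg; Δv = 370×9.81×ln(4.451) = 3629.7×1.4931 ≈ 5420 m/s.
Stage 3: m₀ = 24,760 kg, m_f = 24,760 − 19,200 = 5,560 kg; Δv = 261×9.81×ln(4.453) = 2560.4×1.4936 ≈ 3824 m/s.
Total Δv = 4177 + 5420 + 3824 = 13421 m/s.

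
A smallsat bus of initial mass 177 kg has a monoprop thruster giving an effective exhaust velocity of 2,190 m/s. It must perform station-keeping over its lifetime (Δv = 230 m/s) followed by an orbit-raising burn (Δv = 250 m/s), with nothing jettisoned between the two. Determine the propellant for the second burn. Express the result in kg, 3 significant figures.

After the first burn: m = 177 × exp(−230/2190.0) = 177 × 0.90030 = 159.353 kg.
After the second burn: m = 159.353 × exp(−250/2190.0) = 159.353 × 0.89212 = 142.162 kg.
Second-burn propellant = 159.353 − 142.162 = 17.191 kg.

propellant for the second burn ≈ 17.2 kg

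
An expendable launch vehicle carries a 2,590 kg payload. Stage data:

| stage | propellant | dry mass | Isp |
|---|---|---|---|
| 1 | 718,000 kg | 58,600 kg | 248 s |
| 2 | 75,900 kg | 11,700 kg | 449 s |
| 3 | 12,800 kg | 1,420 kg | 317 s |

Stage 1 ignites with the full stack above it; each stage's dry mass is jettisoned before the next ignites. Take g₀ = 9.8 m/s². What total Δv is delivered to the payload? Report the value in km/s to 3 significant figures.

Ignition mass of stage 1 = 718,000+58,600 + 75,900+11,700 + 12,800+1,420 + 2,590 = 881,010 kg.
Stage 1: m₀ = 881,010 kg, m_f = 881,010 − 718,000 = 163,010 kg; Δv = 248×9.8×ln(5.405) = 2430.4×1.6873 ≈ 4101 m/s.
Stage 2: m₀ = 104,410 kg, m_f = 104,410 − 75,900 = 28,510 kg; Δv = 449×9.8×ln(3.662) = 4400.2×1.2981 ≈ 5712 m/s.
Stage 3: m₀ = 16,810 kg, m_f = 16,810 − 12,800 = 4,010 kg; Δv = 317×9.8×ln(4.192) = 3106.6×1.4332 ≈ 4452 m/s.
Total Δv = 4101 + 5712 + 4452 = 14265 m/s.

Δv ≈ 14.3 km/s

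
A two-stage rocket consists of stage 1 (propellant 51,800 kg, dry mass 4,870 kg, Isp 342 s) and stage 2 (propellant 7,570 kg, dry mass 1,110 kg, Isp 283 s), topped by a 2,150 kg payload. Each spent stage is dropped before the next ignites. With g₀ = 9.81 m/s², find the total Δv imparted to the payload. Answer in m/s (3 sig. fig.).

Ignition mass of stage 1 = 51,800+4,870 + 7,570+1,110 + 2,150 = 67,500 kg.
Stage 1: m₀ = 67,500 kg, m_f = 67,500 − 51,800 = 15,700 kg; Δv = 342×9.81×ln(4.299) = 3355.0×1.4585 ≈ 4893 m/s.
Stage 2: m₀ = 10,830 kg, m_f = 10,830 − 7,570 = 3,260 kg; Δv = 283×9.81×ln(3.322) = 2776.2×1.2006 ≈ 3333 m/s.
Total Δv = 4893 + 3333 = 8226 m/s.

Δv ≈ 8230 m/s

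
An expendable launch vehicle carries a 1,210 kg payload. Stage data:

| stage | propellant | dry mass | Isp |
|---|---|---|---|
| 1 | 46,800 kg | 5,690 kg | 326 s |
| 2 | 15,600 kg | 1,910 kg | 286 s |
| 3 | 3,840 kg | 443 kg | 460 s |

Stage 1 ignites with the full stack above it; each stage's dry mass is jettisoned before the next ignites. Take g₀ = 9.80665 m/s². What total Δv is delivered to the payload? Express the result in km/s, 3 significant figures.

Δv ≈ 11.7 km/s

Ignition mass of stage 1 = 46,800+5,690 + 15,600+1,910 + 3,840+443 + 1,210 = 75,493 kg.
Stage 1: m₀ = 75,493 kg, m_f = 75,493 − 46,800 = 28,693 kg; Δv = 326×9.80665×ln(2.631) = 3197.0×0.9674 ≈ 3093 m/s.
Stage 2: m₀ = 23,003 kg, m_f = 23,003 − 15,600 = 7,403 kg; Δv = 286×9.80665×ln(3.107) = 2804.7×1.1337 ≈ 3180 m/s.
Stage 3: m₀ = 5,493 kg, m_f = 5,493 − 3,840 = 1,653 kg; Δv = 460×9.80665×ln(3.323) = 4511.1×1.2009 ≈ 5417 m/s.
Total Δv = 3093 + 3180 + 5417 = 11690 m/s.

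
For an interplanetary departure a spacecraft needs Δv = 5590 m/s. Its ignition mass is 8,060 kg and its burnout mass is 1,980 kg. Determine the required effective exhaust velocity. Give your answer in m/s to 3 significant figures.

v_e ≈ 3980 m/s

ln(m₀/m_f) = ln(8060/1980) = ln(4.071) = 1.4038.
v_e = Δv / ln(m₀/m_f) = 5590 / 1.4038 = 3982.0 m/s.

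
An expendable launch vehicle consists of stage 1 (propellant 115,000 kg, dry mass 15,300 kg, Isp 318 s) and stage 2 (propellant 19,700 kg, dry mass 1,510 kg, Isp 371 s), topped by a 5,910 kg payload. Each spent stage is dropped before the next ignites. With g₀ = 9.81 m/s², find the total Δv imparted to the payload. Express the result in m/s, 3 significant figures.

Δv ≈ 8810 m/s

Ignition mass of stage 1 = 115,000+15,300 + 19,700+1,510 + 5,910 = 157,420 kg.
Stage 1: m₀ = 157,420 kg, m_f = 157,420 − 115,000 = 42,420 kg; Δv = 318×9.81×ln(3.711) = 3119.6×1.3113 ≈ 4091 m/s.
Stage 2: m₀ = 27,120 kg, m_f = 27,120 − 19,700 = 7,420 kg; Δv = 371×9.81×ln(3.655) = 3639.5×1.2961 ≈ 4717 m/s.
Total Δv = 4091 + 4717 = 8808 m/s.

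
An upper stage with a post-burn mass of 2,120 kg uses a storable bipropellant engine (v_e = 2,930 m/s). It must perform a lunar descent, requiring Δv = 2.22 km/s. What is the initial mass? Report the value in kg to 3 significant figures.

m₀/m_f = exp(Δv / v_e) = exp(2220 / 2930.0) = exp(0.7577) = 2.1333.
m₀ = m_f × 2.1333 = 2,120 × 2.1333 = 4,522.6 kg.

initial mass ≈ 4520 kg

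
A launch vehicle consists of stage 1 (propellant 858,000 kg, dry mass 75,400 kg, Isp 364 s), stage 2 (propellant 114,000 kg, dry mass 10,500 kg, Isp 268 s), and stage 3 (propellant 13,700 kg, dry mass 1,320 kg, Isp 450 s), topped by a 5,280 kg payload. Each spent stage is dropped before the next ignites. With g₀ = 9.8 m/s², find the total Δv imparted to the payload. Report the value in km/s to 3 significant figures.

Δv ≈ 14.7 km/s

Ignition mass of stage 1 = 858,000+75,400 + 114,000+10,500 + 13,700+1,320 + 5,280 = 1,078,200 kg.
Stage 1: m₀ = 1,078,200 kg, m_f = 1,078,200 − 858,000 = 220,200 kg; Δv = 364×9.8×ln(4.896) = 3567.2×1.5885 ≈ 5667 m/s.
Stage 2: m₀ = 144,800 kg, m_f = 144,800 − 114,000 = 30,800 kg; Δv = 268×9.8×ln(4.701) = 2626.4×1.5478 ≈ 4065 m/s.
Stage 3: m₀ = 20,300 kg, m_f = 20,300 − 13,700 = 6,600 kg; Δv = 450×9.8×ln(3.076) = 4410.0×1.1236 ≈ 4955 m/s.
Total Δv = 5667 + 4065 + 4955 = 14687 m/s.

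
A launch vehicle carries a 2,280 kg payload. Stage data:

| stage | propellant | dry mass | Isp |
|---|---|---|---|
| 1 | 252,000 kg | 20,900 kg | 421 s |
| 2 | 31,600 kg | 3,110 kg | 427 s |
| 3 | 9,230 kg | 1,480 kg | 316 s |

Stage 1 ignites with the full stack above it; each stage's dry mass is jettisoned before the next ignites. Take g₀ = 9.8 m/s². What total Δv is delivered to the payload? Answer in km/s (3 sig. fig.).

Δv ≈ 14.7 km/s

Ignition mass of stage 1 = 252,000+20,900 + 31,600+3,110 + 9,230+1,480 + 2,280 = 320,600 kg.
Stage 1: m₀ = 320,600 kg, m_f = 320,600 − 252,000 = 68,600 kg; Δv = 421×9.8×ln(4.673) = 4125.8×1.5419 ≈ 6362 m/s.
Stage 2: m₀ = 47,700 kg, m_f = 47,700 − 31,600 = 16,100 kg; Δv = 427×9.8×ln(2.963) = 4184.6×1.0861 ≈ 4545 m/s.
Stage 3: m₀ = 12,990 kg, m_f = 12,990 − 9,230 = 3,760 kg; Δv = 316×9.8×ln(3.455) = 3096.8×1.2398 ≈ 3839 m/s.
Total Δv = 6362 + 4545 + 3839 = 14746 m/s.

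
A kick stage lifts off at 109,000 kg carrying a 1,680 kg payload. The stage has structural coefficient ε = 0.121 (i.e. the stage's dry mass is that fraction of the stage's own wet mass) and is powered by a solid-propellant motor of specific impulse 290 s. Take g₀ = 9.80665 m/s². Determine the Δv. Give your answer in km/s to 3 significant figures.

Stage wet mass = m₀ − payload = 109,000 − 1,680 = 107,320 kg.
Stage dry mass = ε × stage wet mass = 0.121 × 107,320 = 12,985.7 kg.
Burnout mass m_f = stage dry + payload = 12,985.7 + 1,680 = 14,665.7 kg.
v_e = Isp · g₀ = 290 × 9.80665 = 2843.9 m/s.
Rocket equation: Δv = v_e · ln(109,000/14,665.7) = 2843.9 × ln(7.432) = 2843.9 × 2.0058 ≈ 5704 m/s.

Δv ≈ 5.70 km/s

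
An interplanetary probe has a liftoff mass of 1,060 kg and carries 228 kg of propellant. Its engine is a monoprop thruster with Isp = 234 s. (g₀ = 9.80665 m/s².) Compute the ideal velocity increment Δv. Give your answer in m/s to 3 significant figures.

Δv ≈ 556 m/s

v_e = Isp · g₀ = 234 × 9.80665 = 2294.8 m/s.
m_f = m₀ − m_prop = 1,060 − 228 = 832 kg.
Rocket equation: Δv = v_e · ln(m₀/m_f) = 2294.8 × ln(1.274) = 2294.8 × 0.2422 ≈ 555.8 m/s.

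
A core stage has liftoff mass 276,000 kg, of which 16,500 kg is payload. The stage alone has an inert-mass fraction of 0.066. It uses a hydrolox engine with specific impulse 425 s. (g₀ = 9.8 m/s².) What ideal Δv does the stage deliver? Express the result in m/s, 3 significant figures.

Stage wet mass = m₀ − payload = 276,000 − 16,500 = 259,500 kg.
Stage dry mass = ε × stage wet mass = 0.066 × 259,500 = 17,127 kg.
Burnout mass m_f = stage dry + payload = 17,127 + 16,500 = 33,627 kg.
v_e = Isp · g₀ = 425 × 9.8 = 4165.0 m/s.
By the Tsiolkovsky rocket equation, Δv = v_e · ln(276,000/33,627) = 4165.0 × ln(8.208) = 4165.0 × 2.1051 ≈ 8768 m/s.

Δv ≈ 8770 m/s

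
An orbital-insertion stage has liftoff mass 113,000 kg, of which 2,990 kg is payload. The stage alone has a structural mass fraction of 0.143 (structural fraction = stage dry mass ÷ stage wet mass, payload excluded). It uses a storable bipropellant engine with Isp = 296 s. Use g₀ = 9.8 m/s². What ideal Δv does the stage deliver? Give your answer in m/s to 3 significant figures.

Δv ≈ 5210 m/s

Stage wet mass = m₀ − payload = 113,000 − 2,990 = 110,010 kg.
Stage dry mass = ε × stage wet mass = 0.143 × 110,010 = 15,731.4 kg.
Burnout mass m_f = stage dry + payload = 15,731.4 + 2,990 = 18,721.4 kg.
v_e = Isp · g₀ = 296 × 9.8 = 2900.8 m/s.
Δv = v_e · ln(113,000/18,721.4) = 2900.8 × ln(6.036) = 2900.8 × 1.7977 ≈ 5215 m/s.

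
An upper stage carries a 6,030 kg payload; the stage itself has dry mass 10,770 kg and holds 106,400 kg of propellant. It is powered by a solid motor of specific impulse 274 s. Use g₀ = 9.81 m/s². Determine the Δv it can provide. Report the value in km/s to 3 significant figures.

Δv ≈ 5.36 km/s

v_e = Isp · g₀ = 274 × 9.81 = 2687.9 m/s.
m₀ = payload + dry + propellant = 6,030 + 10,770 + 106,400 = 123,200 kg.
m_f = payload + dry = 6,030 + 10,770 = 16,800 kg.
Δv = v_e · ln(m₀/m_f) = 2687.9 × ln(7.333) = 2687.9 × 1.9924 ≈ 5355.5 m/s.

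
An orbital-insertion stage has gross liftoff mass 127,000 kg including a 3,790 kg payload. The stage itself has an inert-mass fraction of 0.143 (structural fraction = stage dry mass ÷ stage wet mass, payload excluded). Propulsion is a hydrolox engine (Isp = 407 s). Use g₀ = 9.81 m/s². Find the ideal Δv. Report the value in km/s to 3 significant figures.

Δv ≈ 7.11 km/s

Stage wet mass = m₀ − payload = 127,000 − 3,790 = 123,210 kg.
Stage dry mass = ε × stage wet mass = 0.143 × 123,210 = 17,619 kg.
Burnout mass m_f = stage dry + payload = 17,619 + 3,790 = 21,409 kg.
v_e = Isp · g₀ = 407 × 9.81 = 3992.7 m/s.
By the Tsiolkovsky rocket equation, Δv = v_e · ln(127,000/21,409) = 3992.7 × ln(5.932) = 3992.7 × 1.7804 ≈ 7108 m/s.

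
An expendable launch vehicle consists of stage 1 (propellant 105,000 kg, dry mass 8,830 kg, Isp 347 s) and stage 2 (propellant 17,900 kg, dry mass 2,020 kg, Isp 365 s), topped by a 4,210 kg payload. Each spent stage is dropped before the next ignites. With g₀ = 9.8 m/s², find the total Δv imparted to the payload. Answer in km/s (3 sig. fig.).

Ignition mass of stage 1 = 105,000+8,830 + 17,900+2,020 + 4,210 = 137,960 kg.
Stage 1: m₀ = 137,960 kg, m_f = 137,960 − 105,000 = 32,960 kg; Δv = 347×9.8×ln(4.186) = 3400.6×1.4317 ≈ 4869 m/s.
Stage 2: m₀ = 24,130 kg, m_f = 24,130 − 17,900 = 6,230 kg; Δv = 365×9.8×ln(3.873) = 3577.0×1.3541 ≈ 4844 m/s.
Total Δv = 4869 + 4844 = 9713 m/s.

Δv ≈ 9.71 km/s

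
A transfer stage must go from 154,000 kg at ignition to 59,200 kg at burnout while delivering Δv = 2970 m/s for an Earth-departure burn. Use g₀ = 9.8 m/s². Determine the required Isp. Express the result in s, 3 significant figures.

Isp ≈ 317 s

ln(m₀/m_f) = ln(154000/59200) = ln(2.601) = 0.9560.
v_e = Δv / ln(m₀/m_f) = 2970 / 0.9560 = 3106.6 m/s.
Isp = v_e / g₀ = 3106.6 / 9.8 = 317.0 s.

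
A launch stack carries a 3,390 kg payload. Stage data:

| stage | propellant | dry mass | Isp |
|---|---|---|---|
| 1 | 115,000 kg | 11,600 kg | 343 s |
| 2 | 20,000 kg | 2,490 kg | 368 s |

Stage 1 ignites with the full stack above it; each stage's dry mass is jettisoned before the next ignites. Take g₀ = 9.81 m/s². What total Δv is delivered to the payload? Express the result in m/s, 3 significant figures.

Δv ≈ 10100 m/s

Ignition mass of stage 1 = 115,000+11,600 + 20,000+2,490 + 3,390 = 152,480 kg.
Stage 1: m₀ = 152,480 kg, m_f = 152,480 − 115,000 = 37,480 kg; Δv = 343×9.81×ln(4.068) = 3364.8×1.4032 ≈ 4722 m/s.
Stage 2: m₀ = 25,880 kg, m_f = 25,880 − 20,000 = 5,880 kg; Δv = 368×9.81×ln(4.401) = 3610.1×1.4819 ≈ 5350 m/s.
Total Δv = 4722 + 5350 = 10072 m/s.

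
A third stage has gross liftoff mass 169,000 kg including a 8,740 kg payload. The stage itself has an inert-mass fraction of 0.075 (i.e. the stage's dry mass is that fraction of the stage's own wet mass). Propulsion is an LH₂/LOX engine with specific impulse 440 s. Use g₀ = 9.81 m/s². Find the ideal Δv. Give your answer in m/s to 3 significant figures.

Δv ≈ 9050 m/s

Stage wet mass = m₀ − payload = 169,000 − 8,740 = 160,260 kg.
Stage dry mass = ε × stage wet mass = 0.075 × 160,260 = 12,019.5 kg.
Burnout mass m_f = stage dry + payload = 12,019.5 + 8,740 = 20,759.5 kg.
v_e = Isp · g₀ = 440 × 9.81 = 4316.4 m/s.
Rocket equation: Δv = v_e · ln(169,000/20,759.5) = 4316.4 × ln(8.141) = 4316.4 × 2.0969 ≈ 9051 m/s.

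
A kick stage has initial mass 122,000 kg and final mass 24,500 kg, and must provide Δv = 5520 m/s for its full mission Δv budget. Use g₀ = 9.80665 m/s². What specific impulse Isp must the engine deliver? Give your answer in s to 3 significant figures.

ln(m₀/m_f) = ln(122000/24500) = ln(4.98) = 1.6053.
Rocket equation: v_e = Δv / ln(m₀/m_f) = 5520 / 1.6053 = 3438.5 m/s.
Isp = v_e / g₀ = 3438.5 / 9.80665 = 350.6 s.

Isp ≈ 351 s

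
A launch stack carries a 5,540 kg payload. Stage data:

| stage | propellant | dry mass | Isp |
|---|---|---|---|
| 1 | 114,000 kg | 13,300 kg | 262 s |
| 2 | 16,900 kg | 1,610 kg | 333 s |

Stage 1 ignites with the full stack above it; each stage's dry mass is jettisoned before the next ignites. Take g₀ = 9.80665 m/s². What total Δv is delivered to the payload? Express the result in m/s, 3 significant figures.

Δv ≈ 7560 m/s

Ignition mass of stage 1 = 114,000+13,300 + 16,900+1,610 + 5,540 = 151,350 kg.
Stage 1: m₀ = 151,350 kg, m_f = 151,350 − 114,000 = 37,350 kg; Δv = 262×9.80665×ln(4.052) = 2569.3×1.3993 ≈ 3595 m/s.
Stage 2: m₀ = 24,050 kg, m_f = 24,050 − 16,900 = 7,150 kg; Δv = 333×9.80665×ln(3.364) = 3265.6×1.2130 ≈ 3961 m/s.
Total Δv = 3595 + 3961 = 7556 m/s.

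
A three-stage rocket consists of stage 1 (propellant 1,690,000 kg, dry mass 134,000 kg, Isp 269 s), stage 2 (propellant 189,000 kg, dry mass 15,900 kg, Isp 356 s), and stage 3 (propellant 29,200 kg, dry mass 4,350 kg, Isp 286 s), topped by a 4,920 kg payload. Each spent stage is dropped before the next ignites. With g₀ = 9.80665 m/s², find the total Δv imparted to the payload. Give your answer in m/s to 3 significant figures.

Δv ≈ 13700 m/s

Ignition mass of stage 1 = 1,690,000+134,000 + 189,000+15,900 + 29,200+4,350 + 4,920 = 2,067,370 kg.
Stage 1: m₀ = 2,067,370 kg, m_f = 2,067,370 − 1,690,000 = 377,370 kg; Δv = 269×9.80665×ln(5.478) = 2638.0×1.7008 ≈ 4487 m/s.
Stage 2: m₀ = 243,370 kg, m_f = 243,370 − 189,000 = 54,370 kg; Δv = 356×9.80665×ln(4.476) = 3491.2×1.4988 ≈ 5232 m/s.
Stage 3: m₀ = 38,470 kg, m_f = 38,470 − 29,200 = 9,270 kg; Δv = 286×9.80665×ln(4.15) = 2804.7×1.4231 ≈ 3991 m/s.
Total Δv = 4487 + 5232 + 3991 = 13710 m/s.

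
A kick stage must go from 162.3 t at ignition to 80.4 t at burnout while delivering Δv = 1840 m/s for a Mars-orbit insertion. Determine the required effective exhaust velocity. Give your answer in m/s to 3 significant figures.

v_e ≈ 2620 m/s

ln(m₀/m_f) = ln(162300/80400) = ln(2.019) = 0.7024.
By the Tsiolkovsky rocket equation, v_e = Δv / ln(m₀/m_f) = 1840 / 0.7024 = 2619.5 m/s.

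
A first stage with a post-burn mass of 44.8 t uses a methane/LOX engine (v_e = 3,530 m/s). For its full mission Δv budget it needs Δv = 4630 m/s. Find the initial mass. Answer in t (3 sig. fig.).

initial mass ≈ 166 t

m₀/m_f = exp(Δv / v_e) = exp(4630 / 3530.0) = exp(1.3116) = 3.7122.
m₀ = m_f × 3.7122 = 44.8 × 3.7122 = 166.307 t.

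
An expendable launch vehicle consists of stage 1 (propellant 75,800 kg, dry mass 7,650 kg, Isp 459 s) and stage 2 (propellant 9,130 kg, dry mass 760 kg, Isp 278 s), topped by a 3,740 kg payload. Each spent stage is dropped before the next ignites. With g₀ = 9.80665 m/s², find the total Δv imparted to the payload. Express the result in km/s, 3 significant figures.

Ignition mass of stage 1 = 75,800+7,650 + 9,130+760 + 3,740 = 97,080 kg.
Stage 1: m₀ = 97,080 kg, m_f = 97,080 − 75,800 = 21,280 kg; Δv = 459×9.80665×ln(4.562) = 4501.3×1.5178 ≈ 6832 m/s.
Stage 2: m₀ = 13,630 kg, m_f = 13,630 − 9,130 = 4,500 kg; Δv = 278×9.80665×ln(3.029) = 2726.2×1.1082 ≈ 3021 m/s.
Total Δv = 6832 + 3021 = 9853 m/s.

Δv ≈ 9.85 km/s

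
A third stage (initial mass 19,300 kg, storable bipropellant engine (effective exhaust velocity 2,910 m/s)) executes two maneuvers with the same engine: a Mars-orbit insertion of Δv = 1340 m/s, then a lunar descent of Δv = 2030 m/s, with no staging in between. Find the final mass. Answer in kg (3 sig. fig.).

After the first burn: m = 19300 × exp(−1340/2910.0) = 19300 × 0.63098 = 12,177.9 kg.
After the second burn: m = 12,177.9 × exp(−2030/2910.0) = 12,177.9 × 0.49778 = 6,061.92 kg.

final mass ≈ 6060 kg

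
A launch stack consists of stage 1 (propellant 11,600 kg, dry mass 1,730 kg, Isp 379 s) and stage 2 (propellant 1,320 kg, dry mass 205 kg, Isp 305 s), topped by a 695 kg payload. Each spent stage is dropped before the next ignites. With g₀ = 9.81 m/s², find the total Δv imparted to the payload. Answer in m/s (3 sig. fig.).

Ignition mass of stage 1 = 11,600+1,730 + 1,320+205 + 695 = 15,550 kg.
Stage 1: m₀ = 15,550 kg, m_f = 15,550 − 11,600 = 3,950 kg; Δv = 379×9.81×ln(3.937) = 3718.0×1.3703 ≈ 5095 m/s.
Stage 2: m₀ = 2,220 kg, m_f = 2,220 − 1,320 = 900 kg; Δv = 305×9.81×ln(2.467) = 2992.1×0.9029 ≈ 2701 m/s.
Total Δv = 5095 + 2701 = 7796 m/s.

Δv ≈ 7800 m/s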